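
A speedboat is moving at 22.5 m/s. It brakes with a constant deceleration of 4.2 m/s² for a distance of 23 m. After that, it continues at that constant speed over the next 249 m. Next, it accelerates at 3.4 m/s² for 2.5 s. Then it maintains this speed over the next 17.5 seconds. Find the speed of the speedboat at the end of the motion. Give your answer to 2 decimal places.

26.19 m/s

Phase 1 (decelerating): v₀ = 22.5 m/s, a = -4.2 m/s².
v² = v₀² + 2aΔx = 22.5² + 2·-4.2·23 = 313 → v = 17.7 m/s
t = (v − v₀)/a = (17.7 − 22.5)/-4.2 = 1.14 s

Phase 2 (constant speed): v₀ = 17.7 m/s, a = 0 m/s².
Constant speed: t = d/v = 249/17.7 = 14.1 s

Phase 3 (accelerating): v₀ = 17.7 m/s, a = 3.4 m/s².
v = v₀ + at = 17.7 + (3.4)(2.5) = 26.2 m/s
Δx = v₀t + ½at² = 17.7·2.5 + 0.5·3.4·2.5² = 54.9 m

Phase 4 (constant speed): v₀ = 26.2 m/s, a = 0 m/s².
v = v₀ + at = 26.2 + (0)(17.5) = 26.2 m/s
Δx = v₀t + ½at² = 26.2·17.5 + 0.5·0·17.5² = 458 m
Final speed = 26.2 m/s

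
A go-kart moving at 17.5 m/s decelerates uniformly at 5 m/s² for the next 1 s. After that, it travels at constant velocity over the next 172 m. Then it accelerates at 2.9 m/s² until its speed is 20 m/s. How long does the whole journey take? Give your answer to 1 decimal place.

17.3 s

Phase 1 (decelerating): v₀ = 17.5 m/s, a = -5 m/s².
v = v₀ + at = 17.5 + (-5)(1) = 12.5 m/s
Δx = v₀t + ½at² = 17.5·1 + 0.5·-5·1² = 15.0 m

Phase 2 (constant speed): v₀ = 12.5 m/s, a = 0 m/s².
Constant speed: t = d/v = 172/12.5 = 13.8 s

Phase 3 (accelerating): v₀ = 12.5 m/s, a = 2.9 m/s².
v = v₀ + at → t = (20 − 12.5) / 2.9 = 2.59 s
v² = v₀² + 2aΔx → Δx = (20² − 12.5²)/(2·2.9) = 42.0 m
Total time = 1.00 + 13.8 + 2.59 = 17.3 s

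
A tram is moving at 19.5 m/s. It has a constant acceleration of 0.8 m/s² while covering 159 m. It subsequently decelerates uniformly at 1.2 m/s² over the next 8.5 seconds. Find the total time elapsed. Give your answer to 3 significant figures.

Phase 1 (accelerating): v₀ = 19.5 m/s, a = 0.8 m/s².
v² = v₀² + 2aΔx = 19.5² + 2·0.8·159 = 635 → v = 25.2 m/s
t = (v − v₀)/a = (25.2 − 19.5)/0.8 = 7.12 s

Phase 2 (decelerating): v₀ = 25.2 m/s, a = -1.2 m/s².
v = v₀ + at = 25.2 + (-1.2)(8.5) = 15.0 m/s
Δx = v₀t + ½at² = 25.2·8.5 + 0.5·-1.2·8.5² = 171 m
Total time = 7.12 + 8.50 = 15.6 s

15.6 s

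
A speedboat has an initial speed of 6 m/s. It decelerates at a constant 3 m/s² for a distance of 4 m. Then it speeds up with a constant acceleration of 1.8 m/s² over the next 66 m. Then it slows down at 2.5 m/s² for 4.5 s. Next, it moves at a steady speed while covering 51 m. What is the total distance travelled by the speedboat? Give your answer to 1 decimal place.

Phase 1 (decelerating): v₀ = 6.00 m/s, a = -3 m/s².
v² = v₀² + 2aΔx = 6.00² + 2·-3·4 = 12.0 → v = 3.46 m/s
t = (v − v₀)/a = (3.46 − 6.00)/-3 = 0.845 s

Phase 2 (accelerating): v₀ = 3.46 m/s, a = 1.8 m/s².
v² = v₀² + 2aΔx = 3.46² + 2·1.8·66 = 250 → v = 15.8 m/s
t = (v − v₀)/a = (15.8 − 3.46)/1.8 = 6.85 s

Phase 3 (decelerating): v₀ = 15.8 m/s, a = -2.5 m/s².
v = v₀ + at = 15.8 + (-2.5)(4.5) = 4.55 m/s
Δx = v₀t + ½at² = 15.8·4.5 + 0.5·-2.5·4.5² = 45.8 m

Phase 4 (constant speed): v₀ = 4.55 m/s, a = 0 m/s².
Constant speed: t = d/v = 51/4.55 = 11.2 s
Total distance = 4.00 + 66.0 + 45.8 + 51.0 = 167 m

166.8 m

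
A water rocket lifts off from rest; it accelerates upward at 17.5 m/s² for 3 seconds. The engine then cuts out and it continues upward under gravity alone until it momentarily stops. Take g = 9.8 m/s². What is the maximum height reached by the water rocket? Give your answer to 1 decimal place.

219.4 m

Phase 1 (powered ascent): v₀ = 0 m/s, a = 17.5 m/s².
v = v₀ + at = 0 + (17.5)(3) = 52.5 m/s
Δx = v₀t + ½at² = 0·3 + 0.5·17.5·3² = 78.8 m

Phase 2 (coasting upward): v₀ = 52.5 m/s, a = -9.8 m/s².
v = v₀ + at → t = (0 − 52.5) / -9.8 = 5.36 s
v² = v₀² + 2aΔx → Δx = (0² − 52.5²)/(2·-9.8) = 141 m
Maximum height = 78.8 + 141 = 219 m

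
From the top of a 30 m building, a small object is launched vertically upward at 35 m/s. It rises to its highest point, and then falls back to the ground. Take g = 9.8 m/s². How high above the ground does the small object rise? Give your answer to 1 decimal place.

92.5 m

Phase 1 (rising): v₀ = 35.0 m/s, a = -9.8 m/s².
v = v₀ + at → t = (0 − 35.0) / -9.8 = 3.57 s
v² = v₀² + 2aΔx → Δx = (0² − 35.0²)/(2·-9.8) = 62.5 m
Maximum height = 30 + 62.5 = 92.5 m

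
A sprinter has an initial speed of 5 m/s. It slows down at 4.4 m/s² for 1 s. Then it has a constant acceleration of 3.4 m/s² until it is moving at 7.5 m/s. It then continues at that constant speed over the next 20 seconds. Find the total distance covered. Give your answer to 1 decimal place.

161.0 m

Phase 1 (decelerating): v₀ = 5.00 m/s, a = -4.4 m/s².
v = v₀ + at = 5.00 + (-4.4)(1) = 0.600 m/s
Δx = v₀t + ½at² = 5.00·1 + 0.5·-4.4·1² = 2.80 m

Phase 2 (accelerating): v₀ = 0.600 m/s, a = 3.4 m/s².
v = v₀ + at → t = (7.5 − 0.600) / 3.4 = 2.03 s
v² = v₀² + 2aΔx → Δx = (7.5² − 0.600²)/(2·3.4) = 8.22 m

Phase 3 (constant speed): v₀ = 7.50 m/s, a = 0 m/s².
v = v₀ + at = 7.50 + (0)(20) = 7.50 m/s
Δx = v₀t + ½at² = 7.50·20 + 0.5·0·20² = 150 m
Total distance = 2.80 + 8.22 + 150 = 161 m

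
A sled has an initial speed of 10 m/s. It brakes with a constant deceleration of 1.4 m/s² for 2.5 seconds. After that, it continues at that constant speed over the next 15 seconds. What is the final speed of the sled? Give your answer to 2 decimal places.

Phase 1 (decelerating): v₀ = 10.0 m/s, a = -1.4 m/s².
v = v₀ + at = 10.0 + (-1.4)(2.5) = 6.50 m/s
Δx = v₀t + ½at² = 10.0·2.5 + 0.5·-1.4·2.5² = 20.6 m

Phase 2 (constant speed): v₀ = 6.50 m/s, a = 0 m/s².
v = v₀ + at = 6.50 + (0)(15) = 6.50 m/s
Δx = v₀t + ½at² = 6.50·15 + 0.5·0·15² = 97.5 m
Final speed = 6.50 m/s

6.50 m/s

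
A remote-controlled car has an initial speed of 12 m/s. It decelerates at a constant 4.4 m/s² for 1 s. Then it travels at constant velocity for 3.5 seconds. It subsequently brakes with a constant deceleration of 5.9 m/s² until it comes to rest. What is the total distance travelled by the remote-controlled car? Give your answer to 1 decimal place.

Phase 1 (decelerating): v₀ = 12.0 m/s, a = -4.4 m/s².
v = v₀ + at = 12.0 + (-4.4)(1) = 7.60 m/s
Δx = v₀t + ½at² = 12.0·1 + 0.5·-4.4·1² = 9.80 m

Phase 2 (constant speed): v₀ = 7.60 m/s, a = 0 m/s².
v = v₀ + at = 7.60 + (0)(3.5) = 7.60 m/s
Δx = v₀t + ½at² = 7.60·3.5 + 0.5·0·3.5² = 26.6 m

Phase 3 (decelerating): v₀ = 7.60 m/s, a = -5.9 m/s².
v = v₀ + at → t = (0 − 7.60) / -5.9 = 1.29 s
v² = v₀² + 2aΔx → Δx = (0² − 7.60²)/(2·-5.9) = 4.89 m
Total distance = 9.80 + 26.6 + 4.89 = 41.3 m

41.3 m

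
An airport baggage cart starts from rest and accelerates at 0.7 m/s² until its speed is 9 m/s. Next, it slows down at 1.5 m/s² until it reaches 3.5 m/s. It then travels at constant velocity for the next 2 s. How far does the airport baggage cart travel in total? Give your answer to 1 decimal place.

Phase 1 (accelerating): v₀ = 0 m/s, a = 0.7 m/s².
v = v₀ + at → t = (9 − 0) / 0.7 = 12.9 s
v² = v₀² + 2aΔx → Δx = (9² − 0²)/(2·0.7) = 57.9 m

Phase 2 (decelerating): v₀ = 9.00 m/s, a = -1.5 m/s².
v = v₀ + at → t = (3.5 − 9.00) / -1.5 = 3.67 s
v² = v₀² + 2aΔx → Δx = (3.5² − 9.00²)/(2·-1.5) = 22.9 m

Phase 3 (constant speed): v₀ = 3.50 m/s, a = 0 m/s².
v = v₀ + at = 3.50 + (0)(2) = 3.50 m/s
Δx = v₀t + ½at² = 3.50·2 + 0.5·0·2² = 7.00 m
Total distance = 57.9 + 22.9 + 7.00 = 87.8 m

87.8 m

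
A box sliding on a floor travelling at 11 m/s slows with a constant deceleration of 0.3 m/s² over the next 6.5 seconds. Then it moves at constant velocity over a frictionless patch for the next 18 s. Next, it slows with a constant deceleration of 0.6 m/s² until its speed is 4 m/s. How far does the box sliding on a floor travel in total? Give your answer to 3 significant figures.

Phase 1 (decelerating): v₀ = 11.0 m/s, a = -0.3 m/s².
v = v₀ + at = 11.0 + (-0.3)(6.5) = 9.05 m/s
Δx = v₀t + ½at² = 11.0·6.5 + 0.5·-0.3·6.5² = 65.2 m

Phase 2 (constant speed): v₀ = 9.05 m/s, a = 0 m/s².
v = v₀ + at = 9.05 + (0)(18) = 9.05 m/s
Δx = v₀t + ½at² = 9.05·18 + 0.5·0·18² = 163 m

Phase 3 (decelerating): v₀ = 9.05 m/s, a = -0.6 m/s².
v = v₀ + at → t = (4 − 9.05) / -0.6 = 8.42 s
v² = v₀² + 2aΔx → Δx = (4² − 9.05²)/(2·-0.6) = 54.9 m
Total distance = 65.2 + 163 + 54.9 = 283 m

283 m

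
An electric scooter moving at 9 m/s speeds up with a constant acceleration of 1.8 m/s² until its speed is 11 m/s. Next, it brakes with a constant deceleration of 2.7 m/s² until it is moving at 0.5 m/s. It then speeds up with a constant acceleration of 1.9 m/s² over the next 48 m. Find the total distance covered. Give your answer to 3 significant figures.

Phase 1 (accelerating): v₀ = 9.00 m/s, a = 1.8 m/s².
v = v₀ + at → t = (11 − 9.00) / 1.8 = 1.11 s
v² = v₀² + 2aΔx → Δx = (11² − 9.00²)/(2·1.8) = 11.1 m

Phase 2 (decelerating): v₀ = 11.0 m/s, a = -2.7 m/s².
v = v₀ + at → t = (0.5 − 11.0) / -2.7 = 3.89 s
v² = v₀² + 2aΔx → Δx = (0.5² − 11.0²)/(2·-2.7) = 22.4 m

Phase 3 (accelerating): v₀ = 0.500 m/s, a = 1.9 m/s².
v² = v₀² + 2aΔx = 0.500² + 2·1.9·48 = 183 → v = 13.5 m/s
t = (v − v₀)/a = (13.5 − 0.500)/1.9 = 6.85 s
Total distance = 11.1 + 22.4 + 48.0 = 81.5 m

81.5 m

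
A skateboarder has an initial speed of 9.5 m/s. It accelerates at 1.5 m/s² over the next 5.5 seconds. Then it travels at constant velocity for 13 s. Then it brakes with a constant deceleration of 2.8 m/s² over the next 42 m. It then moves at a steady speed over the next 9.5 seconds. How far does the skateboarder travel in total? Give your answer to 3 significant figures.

Phase 1 (accelerating): v₀ = 9.50 m/s, a = 1.5 m/s².
v = v₀ + at = 9.50 + (1.5)(5.5) = 17.8 m/s
Δx = v₀t + ½at² = 9.50·5.5 + 0.5·1.5·5.5² = 74.9 m

Phase 2 (constant speed): v₀ = 17.8 m/s, a = 0 m/s².
v = v₀ + at = 17.8 + (0)(13) = 17.8 m/s
Δx = v₀t + ½at² = 17.8·13 + 0.5·0·13² = 231 m

Phase 3 (decelerating): v₀ = 17.8 m/s, a = -2.8 m/s².
v² = v₀² + 2aΔx = 17.8² + 2·-2.8·42 = 79.9 → v = 8.94 m/s
t = (v − v₀)/a = (8.94 − 17.8)/-2.8 = 3.15 s

Phase 4 (constant speed): v₀ = 8.94 m/s, a = 0 m/s².
v = v₀ + at = 8.94 + (0)(9.5) = 8.94 m/s
Δx = v₀t + ½at² = 8.94·9.5 + 0.5·0·9.5² = 84.9 m
Total distance = 74.9 + 231 + 42.0 + 84.9 = 433 m

433 m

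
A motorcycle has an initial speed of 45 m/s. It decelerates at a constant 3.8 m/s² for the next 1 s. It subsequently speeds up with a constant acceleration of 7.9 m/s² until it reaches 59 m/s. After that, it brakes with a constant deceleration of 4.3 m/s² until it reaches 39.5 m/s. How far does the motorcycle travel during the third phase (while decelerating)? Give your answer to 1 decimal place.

Phase 1 (decelerating): v₀ = 45.0 m/s, a = -3.8 m/s².
v = v₀ + at = 45.0 + (-3.8)(1) = 41.2 m/s
Δx = v₀t + ½at² = 45.0·1 + 0.5·-3.8·1² = 43.1 m

Phase 2 (accelerating): v₀ = 41.2 m/s, a = 7.9 m/s².
v = v₀ + at → t = (59 − 41.2) / 7.9 = 2.25 s
v² = v₀² + 2aΔx → Δx = (59² − 41.2²)/(2·7.9) = 113 m

Phase 3 (decelerating): v₀ = 59.0 m/s, a = -4.3 m/s².
v = v₀ + at → t = (39.5 − 59.0) / -4.3 = 4.53 s
v² = v₀² + 2aΔx → Δx = (39.5² − 59.0²)/(2·-4.3) = 223 m
Distance in phase 3 = 223 m

223.3 m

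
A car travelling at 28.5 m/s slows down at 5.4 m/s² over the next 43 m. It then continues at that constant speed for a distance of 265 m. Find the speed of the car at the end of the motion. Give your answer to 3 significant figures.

18.7 m/s

Phase 1 (decelerating): v₀ = 28.5 m/s, a = -5.4 m/s².
v² = v₀² + 2aΔx = 28.5² + 2·-5.4·43 = 348 → v = 18.7 m/s
t = (v − v₀)/a = (18.7 − 28.5)/-5.4 = 1.82 s

Phase 2 (constant speed): v₀ = 18.7 m/s, a = 0 m/s².
Constant speed: t = d/v = 265/18.7 = 14.2 s
Final speed = 18.7 m/s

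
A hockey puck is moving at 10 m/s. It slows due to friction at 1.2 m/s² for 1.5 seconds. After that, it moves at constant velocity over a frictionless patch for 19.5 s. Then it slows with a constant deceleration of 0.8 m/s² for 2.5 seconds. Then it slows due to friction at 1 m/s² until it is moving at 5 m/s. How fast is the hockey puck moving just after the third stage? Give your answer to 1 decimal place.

6.2 m/s

Phase 1 (decelerating): v₀ = 10.0 m/s, a = -1.2 m/s².
v = v₀ + at = 10.0 + (-1.2)(1.5) = 8.20 m/s
Δx = v₀t + ½at² = 10.0·1.5 + 0.5·-1.2·1.5² = 13.7 m

Phase 2 (constant speed): v₀ = 8.20 m/s, a = 0 m/s².
v = v₀ + at = 8.20 + (0)(19.5) = 8.20 m/s
Δx = v₀t + ½at² = 8.20·19.5 + 0.5·0·19.5² = 160 m

Phase 3 (decelerating): v₀ = 8.20 m/s, a = -0.8 m/s².
v = v₀ + at = 8.20 + (-0.8)(2.5) = 6.20 m/s
Δx = v₀t + ½at² = 8.20·2.5 + 0.5·-0.8·2.5² = 18.0 m
Speed at end of phase 3 = 6.20 m/s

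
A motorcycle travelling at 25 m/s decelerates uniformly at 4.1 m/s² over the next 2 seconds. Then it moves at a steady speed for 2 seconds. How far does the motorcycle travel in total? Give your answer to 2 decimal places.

Phase 1 (decelerating): v₀ = 25.0 m/s, a = -4.1 m/s².
v = v₀ + at = 25.0 + (-4.1)(2) = 16.8 m/s
Δx = v₀t + ½at² = 25.0·2 + 0.5·-4.1·2² = 41.8 m

Phase 2 (constant speed): v₀ = 16.8 m/s, a = 0 m/s².
v = v₀ + at = 16.8 + (0)(2) = 16.8 m/s
Δx = v₀t + ½at² = 16.8·2 + 0.5·0·2² = 33.6 m
Total distance = 41.8 + 33.6 = 75.4 m

75.40 m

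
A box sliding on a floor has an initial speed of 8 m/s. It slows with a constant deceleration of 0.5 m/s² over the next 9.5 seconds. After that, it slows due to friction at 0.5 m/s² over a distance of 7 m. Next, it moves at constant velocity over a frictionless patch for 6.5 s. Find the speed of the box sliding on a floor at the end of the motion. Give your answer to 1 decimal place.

1.9 m/s

Phase 1 (decelerating): v₀ = 8.00 m/s, a = -0.5 m/s².
v = v₀ + at = 8.00 + (-0.5)(9.5) = 3.25 m/s
Δx = v₀t + ½at² = 8.00·9.5 + 0.5·-0.5·9.5² = 53.4 m

Phase 2 (decelerating): v₀ = 3.25 m/s, a = -0.5 m/s².
v² = v₀² + 2aΔx = 3.25² + 2·-0.5·7 = 3.56 → v = 1.89 m/s
t = (v − v₀)/a = (1.89 − 3.25)/-0.5 = 2.73 s

Phase 3 (constant speed): v₀ = 1.89 m/s, a = 0 m/s².
v = v₀ + at = 1.89 + (0)(6.5) = 1.89 m/s
Δx = v₀t + ½at² = 1.89·6.5 + 0.5·0·6.5² = 12.3 m
Final speed = 1.89 m/s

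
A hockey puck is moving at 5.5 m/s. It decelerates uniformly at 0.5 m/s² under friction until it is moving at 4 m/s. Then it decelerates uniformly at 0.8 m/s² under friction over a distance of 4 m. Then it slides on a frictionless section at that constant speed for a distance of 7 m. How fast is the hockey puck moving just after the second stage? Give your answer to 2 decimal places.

Phase 1 (decelerating): v₀ = 5.50 m/s, a = -0.5 m/s².
v = v₀ + at → t = (4 − 5.50) / -0.5 = 3.00 s
v² = v₀² + 2aΔx → Δx = (4² − 5.50²)/(2·-0.5) = 14.2 m

Phase 2 (decelerating): v₀ = 4.00 m/s, a = -0.8 m/s².
v² = v₀² + 2aΔx = 4.00² + 2·-0.8·4 = 9.60 → v = 3.10 m/s
t = (v − v₀)/a = (3.10 − 4.00)/-0.8 = 1.13 s
Speed at end of phase 2 = 3.10 m/s

3.10 m/s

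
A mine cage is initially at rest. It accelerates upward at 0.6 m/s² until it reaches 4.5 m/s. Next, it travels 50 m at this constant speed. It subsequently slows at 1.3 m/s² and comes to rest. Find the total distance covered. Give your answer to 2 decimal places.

74.66 m

Phase 1 (accelerating): v₀ = 0 m/s, a = 0.6 m/s².
v = v₀ + at → t = (4.5 − 0) / 0.6 = 7.50 s
v² = v₀² + 2aΔx → Δx = (4.5² − 0²)/(2·0.6) = 16.9 m

Phase 2 (constant speed): v₀ = 4.50 m/s, a = 0 m/s².
Constant speed: t = d/v = 50/4.50 = 11.1 s

Phase 3 (decelerating): v₀ = 4.50 m/s, a = -1.3 m/s².
v = v₀ + at → t = (0 − 4.50) / -1.3 = 3.46 s
v² = v₀² + 2aΔx → Δx = (0² − 4.50²)/(2·-1.3) = 7.79 m
Total distance = 16.9 + 50.0 + 7.79 = 74.7 m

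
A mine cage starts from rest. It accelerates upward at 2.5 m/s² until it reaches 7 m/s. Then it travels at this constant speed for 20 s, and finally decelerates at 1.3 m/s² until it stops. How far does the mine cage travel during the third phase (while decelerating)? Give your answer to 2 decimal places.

18.85 m

Phase 1 (accelerating): v₀ = 0 m/s, a = 2.5 m/s².
v = v₀ + at → t = (7 − 0) / 2.5 = 2.80 s
v² = v₀² + 2aΔx → Δx = (7² − 0²)/(2·2.5) = 9.80 m

Phase 2 (constant speed): v₀ = 7.00 m/s, a = 0 m/s².
v = v₀ + at = 7.00 + (0)(20) = 7.00 m/s
Δx = v₀t + ½at² = 7.00·20 + 0.5·0·20² = 140 m

Phase 3 (decelerating): v₀ = 7.00 m/s, a = -1.3 m/s².
v = v₀ + at → t = (0 − 7.00) / -1.3 = 5.38 s
v² = v₀² + 2aΔx → Δx = (0² − 7.00²)/(2·-1.3) = 18.8 m
Distance in phase 3 = 18.8 m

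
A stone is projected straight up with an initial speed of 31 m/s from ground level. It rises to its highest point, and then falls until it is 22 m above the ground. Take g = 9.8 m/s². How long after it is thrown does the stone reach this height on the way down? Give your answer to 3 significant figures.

5.51 s

Phase 1 (rising): v₀ = 31.0 m/s, a = -9.8 m/s².
v = v₀ + at → t = (0 − 31.0) / -9.8 = 3.16 s
v² = v₀² + 2aΔx → Δx = (0² − 31.0²)/(2·-9.8) = 49.0 m

Phase 2 (falling): v₀ = 0 m/s, a = -9.8 m/s².
Falls 27.0 m from rest: t = √(2·27.0/9.8) = 2.35 s; v = g·t = 23.0 m/s.
Total time = 3.16 + 2.35 = 5.51 s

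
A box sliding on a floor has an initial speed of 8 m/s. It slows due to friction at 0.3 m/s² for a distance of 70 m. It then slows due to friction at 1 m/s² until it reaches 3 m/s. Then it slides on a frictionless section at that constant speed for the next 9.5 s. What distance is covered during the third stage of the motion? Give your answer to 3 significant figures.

28.5 m

Phase 1 (decelerating): v₀ = 8.00 m/s, a = -0.3 m/s².
v² = v₀² + 2aΔx = 8.00² + 2·-0.3·70 = 22.0 → v = 4.69 m/s
t = (v − v₀)/a = (4.69 − 8.00)/-0.3 = 11.0 s

Phase 2 (decelerating): v₀ = 4.69 m/s, a = -1 m/s².
v = v₀ + at → t = (3 − 4.69) / -1 = 1.69 s
v² = v₀² + 2aΔx → Δx = (3² − 4.69²)/(2·-1) = 6.50 m

Phase 3 (constant speed): v₀ = 3.00 m/s, a = 0 m/s².
v = v₀ + at = 3.00 + (0)(9.5) = 3.00 m/s
Δx = v₀t + ½at² = 3.00·9.5 + 0.5·0·9.5² = 28.5 m
Distance in phase 3 = 28.5 m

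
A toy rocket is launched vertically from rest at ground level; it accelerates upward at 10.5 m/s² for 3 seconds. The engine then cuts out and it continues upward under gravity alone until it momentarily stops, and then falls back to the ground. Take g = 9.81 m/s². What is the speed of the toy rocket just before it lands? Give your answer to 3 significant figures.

43.8 m/s

Phase 1 (powered ascent): v₀ = 0 m/s, a = 10.5 m/s².
v = v₀ + at = 0 + (10.5)(3) = 31.5 m/s
Δx = v₀t + ½at² = 0·3 + 0.5·10.5·3² = 47.2 m

Phase 2 (coasting upward): v₀ = 31.5 m/s, a = -9.81 m/s².
v = v₀ + at → t = (0 − 31.5) / -9.81 = 3.21 s
v² = v₀² + 2aΔx → Δx = (0² − 31.5²)/(2·-9.81) = 50.6 m

Phase 3 (free fall): v₀ = 0 m/s, a = -9.81 m/s².
Falls 97.8 m from rest: t = √(2·97.8/9.81) = 4.47 s; v = g·t = 43.8 m/s.
Impact speed = 43.8 m/s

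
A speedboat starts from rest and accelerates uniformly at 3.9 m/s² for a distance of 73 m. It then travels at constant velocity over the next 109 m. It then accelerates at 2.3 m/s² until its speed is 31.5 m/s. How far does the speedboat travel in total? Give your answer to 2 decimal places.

273.92 m

Phase 1 (accelerating): v₀ = 0 m/s, a = 3.9 m/s².
v² = v₀² + 2aΔx = 0² + 2·3.9·73 = 569 → v = 23.9 m/s
t = (v − v₀)/a = (23.9 − 0)/3.9 = 6.12 s

Phase 2 (constant speed): v₀ = 23.9 m/s, a = 0 m/s².
Constant speed: t = d/v = 109/23.9 = 4.57 s

Phase 3 (accelerating): v₀ = 23.9 m/s, a = 2.3 m/s².
v = v₀ + at → t = (31.5 − 23.9) / 2.3 = 3.32 s
v² = v₀² + 2aΔx → Δx = (31.5² − 23.9²)/(2·2.3) = 91.9 m
Total distance = 73.0 + 109 + 91.9 = 274 m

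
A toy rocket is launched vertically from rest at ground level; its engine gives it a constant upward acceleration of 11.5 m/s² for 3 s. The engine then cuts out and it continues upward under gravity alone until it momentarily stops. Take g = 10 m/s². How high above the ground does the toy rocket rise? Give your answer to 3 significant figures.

Phase 1 (powered ascent): v₀ = 0 m/s, a = 11.5 m/s².
v = v₀ + at = 0 + (11.5)(3) = 34.5 m/s
Δx = v₀t + ½at² = 0·3 + 0.5·11.5·3² = 51.8 m

Phase 2 (coasting upward): v₀ = 34.5 m/s, a = -10 m/s².
v = v₀ + at → t = (0 − 34.5) / -10 = 3.45 s
v² = v₀² + 2aΔx → Δx = (0² − 34.5²)/(2·-10) = 59.5 m
Maximum height = 51.8 + 59.5 = 111 m

111 m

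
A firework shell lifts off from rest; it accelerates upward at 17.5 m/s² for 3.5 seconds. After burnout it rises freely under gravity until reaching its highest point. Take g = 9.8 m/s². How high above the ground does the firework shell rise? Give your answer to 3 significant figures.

Phase 1 (powered ascent): v₀ = 0 m/s, a = 17.5 m/s².
v = v₀ + at = 0 + (17.5)(3.5) = 61.2 m/s
Δx = v₀t + ½at² = 0·3.5 + 0.5·17.5·3.5² = 107 m

Phase 2 (coasting upward): v₀ = 61.2 m/s, a = -9.8 m/s².
v = v₀ + at → t = (0 − 61.2) / -9.8 = 6.25 s
v² = v₀² + 2aΔx → Δx = (0² − 61.2²)/(2·-9.8) = 191 m
Maximum height = 107 + 191 = 299 m

299 m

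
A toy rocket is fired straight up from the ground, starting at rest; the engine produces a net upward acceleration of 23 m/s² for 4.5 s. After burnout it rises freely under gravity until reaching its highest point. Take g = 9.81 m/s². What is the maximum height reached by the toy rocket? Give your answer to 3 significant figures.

779 m

Phase 1 (powered ascent): v₀ = 0 m/s, a = 23 m/s².
v = v₀ + at = 0 + (23)(4.5) = 104 m/s
Δx = v₀t + ½at² = 0·4.5 + 0.5·23·4.5² = 233 m

Phase 2 (coasting upward): v₀ = 104 m/s, a = -9.81 m/s².
v = v₀ + at → t = (0 − 104) / -9.81 = 10.6 s
v² = v₀² + 2aΔx → Δx = (0² − 104²)/(2·-9.81) = 546 m
Maximum height = 233 + 546 = 779 m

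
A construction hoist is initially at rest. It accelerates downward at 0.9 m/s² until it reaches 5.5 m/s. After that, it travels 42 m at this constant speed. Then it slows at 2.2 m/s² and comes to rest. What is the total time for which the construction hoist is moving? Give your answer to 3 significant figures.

Phase 1 (accelerating): v₀ = 0 m/s, a = 0.9 m/s².
v = v₀ + at → t = (5.5 − 0) / 0.9 = 6.11 s
v² = v₀² + 2aΔx → Δx = (5.5² − 0²)/(2·0.9) = 16.8 m

Phase 2 (constant speed): v₀ = 5.50 m/s, a = 0 m/s².
Constant speed: t = d/v = 42/5.50 = 7.64 s

Phase 3 (decelerating): v₀ = 5.50 m/s, a = -2.2 m/s².
v = v₀ + at → t = (0 − 5.50) / -2.2 = 2.50 s
v² = v₀² + 2aΔx → Δx = (0² − 5.50²)/(2·-2.2) = 6.87 m
Total time = 6.11 + 7.64 + 2.50 = 16.2 s

16.2 s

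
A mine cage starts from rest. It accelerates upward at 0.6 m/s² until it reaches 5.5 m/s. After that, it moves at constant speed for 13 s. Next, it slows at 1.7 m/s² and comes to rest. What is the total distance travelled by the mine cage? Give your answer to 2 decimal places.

105.61 m

Phase 1 (accelerating): v₀ = 0 m/s, a = 0.6 m/s².
v = v₀ + at → t = (5.5 − 0) / 0.6 = 9.17 s
v² = v₀² + 2aΔx → Δx = (5.5² − 0²)/(2·0.6) = 25.2 m

Phase 2 (constant speed): v₀ = 5.50 m/s, a = 0 m/s².
v = v₀ + at = 5.50 + (0)(13) = 5.50 m/s
Δx = v₀t + ½at² = 5.50·13 + 0.5·0·13² = 71.5 m

Phase 3 (decelerating): v₀ = 5.50 m/s, a = -1.7 m/s².
v = v₀ + at → t = (0 − 5.50) / -1.7 = 3.24 s
v² = v₀² + 2aΔx → Δx = (0² − 5.50²)/(2·-1.7) = 8.90 m
Total distance = 25.2 + 71.5 + 8.90 = 106 m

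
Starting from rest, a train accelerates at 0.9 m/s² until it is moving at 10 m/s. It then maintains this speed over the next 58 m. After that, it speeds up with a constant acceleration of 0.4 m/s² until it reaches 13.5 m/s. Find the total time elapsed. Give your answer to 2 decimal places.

25.66 s

Phase 1 (accelerating): v₀ = 0 m/s, a = 0.9 m/s².
v = v₀ + at → t = (10 − 0) / 0.9 = 11.1 s
v² = v₀² + 2aΔx → Δx = (10² − 0²)/(2·0.9) = 55.6 m

Phase 2 (constant speed): v₀ = 10.0 m/s, a = 0 m/s².
Constant speed: t = d/v = 58/10.0 = 5.80 s

Phase 3 (accelerating): v₀ = 10.0 m/s, a = 0.4 m/s².
v = v₀ + at → t = (13.5 − 10.0) / 0.4 = 8.75 s
v² = v₀² + 2aΔx → Δx = (13.5² − 10.0²)/(2·0.4) = 103 m
Total time = 11.1 + 5.80 + 8.75 = 25.7 s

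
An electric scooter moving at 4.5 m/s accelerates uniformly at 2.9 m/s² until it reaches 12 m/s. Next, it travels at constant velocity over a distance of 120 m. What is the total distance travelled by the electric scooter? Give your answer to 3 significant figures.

141 m

Phase 1 (accelerating): v₀ = 4.50 m/s, a = 2.9 m/s².
v = v₀ + at → t = (12 − 4.50) / 2.9 = 2.59 s
v² = v₀² + 2aΔx → Δx = (12² − 4.50²)/(2·2.9) = 21.3 m

Phase 2 (constant speed): v₀ = 12.0 m/s, a = 0 m/s².
Constant speed: t = d/v = 120/12.0 = 10.0 s
Total distance = 21.3 + 120 = 141 m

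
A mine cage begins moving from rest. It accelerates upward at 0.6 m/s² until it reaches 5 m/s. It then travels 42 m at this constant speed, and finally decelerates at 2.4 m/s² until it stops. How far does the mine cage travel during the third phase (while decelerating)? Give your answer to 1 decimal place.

5.2 m

Phase 1 (accelerating): v₀ = 0 m/s, a = 0.6 m/s².
v = v₀ + at → t = (5 − 0) / 0.6 = 8.33 s
v² = v₀² + 2aΔx → Δx = (5² − 0²)/(2·0.6) = 20.8 m

Phase 2 (constant speed): v₀ = 5.00 m/s, a = 0 m/s².
Constant speed: t = d/v = 42/5.00 = 8.40 s

Phase 3 (decelerating): v₀ = 5.00 m/s, a = -2.4 m/s².
v = v₀ + at → t = (0 − 5.00) / -2.4 = 2.08 s
v² = v₀² + 2aΔx → Δx = (0² − 5.00²)/(2·-2.4) = 5.21 m
Distance in phase 3 = 5.21 m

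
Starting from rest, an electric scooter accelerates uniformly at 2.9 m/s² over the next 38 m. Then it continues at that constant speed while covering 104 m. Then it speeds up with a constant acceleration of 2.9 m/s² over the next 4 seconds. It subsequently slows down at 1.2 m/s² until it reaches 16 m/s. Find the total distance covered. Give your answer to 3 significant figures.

409 m

Phase 1 (accelerating): v₀ = 0 m/s, a = 2.9 m/s².
v² = v₀² + 2aΔx = 0² + 2·2.9·38 = 220 → v = 14.8 m/s
t = (v − v₀)/a = (14.8 − 0)/2.9 = 5.12 s

Phase 2 (constant speed): v₀ = 14.8 m/s, a = 0 m/s².
Constant speed: t = d/v = 104/14.8 = 7.01 s

Phase 3 (accelerating): v₀ = 14.8 m/s, a = 2.9 m/s².
v = v₀ + at = 14.8 + (2.9)(4) = 26.4 m/s
Δx = v₀t + ½at² = 14.8·4 + 0.5·2.9·4² = 82.6 m

Phase 4 (decelerating): v₀ = 26.4 m/s, a = -1.2 m/s².
v = v₀ + at → t = (16 − 26.4) / -1.2 = 8.70 s
v² = v₀² + 2aΔx → Δx = (16² − 26.4²)/(2·-1.2) = 185 m
Total distance = 38.0 + 104 + 82.6 + 185 = 409 m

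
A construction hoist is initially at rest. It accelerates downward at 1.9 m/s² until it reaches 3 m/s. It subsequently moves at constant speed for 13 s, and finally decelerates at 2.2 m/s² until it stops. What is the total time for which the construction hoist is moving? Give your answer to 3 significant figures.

Phase 1 (accelerating): v₀ = 0 m/s, a = 1.9 m/s².
v = v₀ + at → t = (3 − 0) / 1.9 = 1.58 s
v² = v₀² + 2aΔx → Δx = (3² − 0²)/(2·1.9) = 2.37 m

Phase 2 (constant speed): v₀ = 3.00 m/s, a = 0 m/s².
v = v₀ + at = 3.00 + (0)(13) = 3.00 m/s
Δx = v₀t + ½at² = 3.00·13 + 0.5·0·13² = 39.0 m

Phase 3 (decelerating): v₀ = 3.00 m/s, a = -2.2 m/s².
v = v₀ + at → t = (0 − 3.00) / -2.2 = 1.36 s
v² = v₀² + 2aΔx → Δx = (0² − 3.00²)/(2·-2.2) = 2.05 m
Total time = 1.58 + 13.0 + 1.36 = 15.9 s

15.9 s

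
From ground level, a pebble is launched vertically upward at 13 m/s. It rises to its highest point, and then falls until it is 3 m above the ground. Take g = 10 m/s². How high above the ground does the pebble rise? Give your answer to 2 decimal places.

Phase 1 (rising): v₀ = 13.0 m/s, a = -10 m/s².
v = v₀ + at → t = (0 − 13.0) / -10 = 1.30 s
v² = v₀² + 2aΔx → Δx = (0² − 13.0²)/(2·-10) = 8.45 m
Maximum height = 8.45 m

8.45 m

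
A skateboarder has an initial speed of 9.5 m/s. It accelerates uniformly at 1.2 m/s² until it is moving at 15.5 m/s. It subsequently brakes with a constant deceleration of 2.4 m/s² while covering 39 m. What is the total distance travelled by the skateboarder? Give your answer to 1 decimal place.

Phase 1 (accelerating): v₀ = 9.50 m/s, a = 1.2 m/s².
v = v₀ + at → t = (15.5 − 9.50) / 1.2 = 5.00 s
v² = v₀² + 2aΔx → Δx = (15.5² − 9.50²)/(2·1.2) = 62.5 m

Phase 2 (decelerating): v₀ = 15.5 m/s, a = -2.4 m/s².
v² = v₀² + 2aΔx = 15.5² + 2·-2.4·39 = 53.1 → v = 7.28 m/s
t = (v − v₀)/a = (7.28 − 15.5)/-2.4 = 3.42 s
Total distance = 62.5 + 39.0 = 102 m

101.5 m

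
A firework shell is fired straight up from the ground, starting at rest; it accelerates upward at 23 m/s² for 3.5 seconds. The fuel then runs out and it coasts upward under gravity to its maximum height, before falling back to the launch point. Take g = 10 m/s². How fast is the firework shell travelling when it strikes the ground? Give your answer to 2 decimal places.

96.42 m/s

Phase 1 (powered ascent): v₀ = 0 m/s, a = 23 m/s².
v = v₀ + at = 0 + (23)(3.5) = 80.5 m/s
Δx = v₀t + ½at² = 0·3.5 + 0.5·23·3.5² = 141 m

Phase 2 (coasting upward): v₀ = 80.5 m/s, a = -10 m/s².
v = v₀ + at → t = (0 − 80.5) / -10 = 8.05 s
v² = v₀² + 2aΔx → Δx = (0² − 80.5²)/(2·-10) = 324 m

Phase 3 (free fall): v₀ = 0 m/s, a = -10 m/s².
Falls 465 m from rest: t = √(2·465/10) = 9.64 s; v = g·t = 96.4 m/s.
Impact speed = 96.4 m/s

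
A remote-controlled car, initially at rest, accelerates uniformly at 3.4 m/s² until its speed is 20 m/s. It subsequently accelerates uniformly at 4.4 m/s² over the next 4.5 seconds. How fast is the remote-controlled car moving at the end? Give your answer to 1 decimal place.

39.8 m/s

Phase 1 (accelerating): v₀ = 0 m/s, a = 3.4 m/s².
v = v₀ + at → t = (20 − 0) / 3.4 = 5.88 s
v² = v₀² + 2aΔx → Δx = (20² − 0²)/(2·3.4) = 58.8 m

Phase 2 (accelerating): v₀ = 20.0 m/s, a = 4.4 m/s².
v = v₀ + at = 20.0 + (4.4)(4.5) = 39.8 m/s
Δx = v₀t + ½at² = 20.0·4.5 + 0.5·4.4·4.5² = 135 m
Final speed = 39.8 m/s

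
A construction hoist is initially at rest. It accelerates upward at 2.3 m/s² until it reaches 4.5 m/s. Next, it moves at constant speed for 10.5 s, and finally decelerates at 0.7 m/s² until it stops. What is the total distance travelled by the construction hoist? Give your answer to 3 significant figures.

Phase 1 (accelerating): v₀ = 0 m/s, a = 2.3 m/s².
v = v₀ + at → t = (4.5 − 0) / 2.3 = 1.96 s
v² = v₀² + 2aΔx → Δx = (4.5² − 0²)/(2·2.3) = 4.40 m

Phase 2 (constant speed): v₀ = 4.50 m/s, a = 0 m/s².
v = v₀ + at = 4.50 + (0)(10.5) = 4.50 m/s
Δx = v₀t + ½at² = 4.50·10.5 + 0.5·0·10.5² = 47.2 m

Phase 3 (decelerating): v₀ = 4.50 m/s, a = -0.7 m/s².
v = v₀ + at → t = (0 − 4.50) / -0.7 = 6.43 s
v² = v₀² + 2aΔx → Δx = (0² − 4.50²)/(2·-0.7) = 14.5 m
Total distance = 4.40 + 47.2 + 14.5 = 66.1 m

66.1 m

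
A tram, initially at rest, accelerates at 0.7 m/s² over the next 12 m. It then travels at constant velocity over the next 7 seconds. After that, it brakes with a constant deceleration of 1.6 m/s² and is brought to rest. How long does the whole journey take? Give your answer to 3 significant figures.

15.4 s

Phase 1 (accelerating): v₀ = 0 m/s, a = 0.7 m/s².
v² = v₀² + 2aΔx = 0² + 2·0.7·12 = 16.8 → v = 4.10 m/s
t = (v − v₀)/a = (4.10 − 0)/0.7 = 5.86 s

Phase 2 (constant speed): v₀ = 4.10 m/s, a = 0 m/s².
v = v₀ + at = 4.10 + (0)(7) = 4.10 m/s
Δx = v₀t + ½at² = 4.10·7 + 0.5·0·7² = 28.7 m

Phase 3 (decelerating): v₀ = 4.10 m/s, a = -1.6 m/s².
v = v₀ + at → t = (0 − 4.10) / -1.6 = 2.56 s
v² = v₀² + 2aΔx → Δx = (0² − 4.10²)/(2·-1.6) = 5.25 m
Total time = 5.86 + 7.00 + 2.56 = 15.4 s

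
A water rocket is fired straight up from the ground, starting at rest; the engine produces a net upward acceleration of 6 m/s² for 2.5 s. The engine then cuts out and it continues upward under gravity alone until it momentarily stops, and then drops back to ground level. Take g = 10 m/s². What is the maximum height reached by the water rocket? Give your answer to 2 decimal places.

Phase 1 (powered ascent): v₀ = 0 m/s, a = 6 m/s².
v = v₀ + at = 0 + (6)(2.5) = 15.0 m/s
Δx = v₀t + ½at² = 0·2.5 + 0.5·6·2.5² = 18.8 m

Phase 2 (coasting upward): v₀ = 15.0 m/s, a = -10 m/s².
v = v₀ + at → t = (0 − 15.0) / -10 = 1.50 s
v² = v₀² + 2aΔx → Δx = (0² − 15.0²)/(2·-10) = 11.2 m
Maximum height = 18.8 + 11.2 = 30.0 m

30.00 m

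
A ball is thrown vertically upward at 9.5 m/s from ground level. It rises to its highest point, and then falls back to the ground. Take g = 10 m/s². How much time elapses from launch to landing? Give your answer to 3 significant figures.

Phase 1 (rising): v₀ = 9.50 m/s, a = -10 m/s².
v = v₀ + at → t = (0 − 9.50) / -10 = 0.950 s
v² = v₀² + 2aΔx → Δx = (0² − 9.50²)/(2·-10) = 4.51 m

Phase 2 (falling): v₀ = 0 m/s, a = -10 m/s².
Falls 4.51 m from rest: t = √(2·4.51/10) = 0.950 s; v = g·t = 9.50 m/s.
Total time = 0.950 + 0.950 = 1.90 s

1.90 s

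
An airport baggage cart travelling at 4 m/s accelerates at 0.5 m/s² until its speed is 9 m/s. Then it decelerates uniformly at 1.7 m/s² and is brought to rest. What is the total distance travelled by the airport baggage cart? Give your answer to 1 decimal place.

88.8 m

Phase 1 (accelerating): v₀ = 4.00 m/s, a = 0.5 m/s².
v = v₀ + at → t = (9 − 4.00) / 0.5 = 10.0 s
v² = v₀² + 2aΔx → Δx = (9² − 4.00²)/(2·0.5) = 65.0 m

Phase 2 (decelerating): v₀ = 9.00 m/s, a = -1.7 m/s².
v = v₀ + at → t = (0 − 9.00) / -1.7 = 5.29 s
v² = v₀² + 2aΔx → Δx = (0² − 9.00²)/(2·-1.7) = 23.8 m
Total distance = 65.0 + 23.8 = 88.8 m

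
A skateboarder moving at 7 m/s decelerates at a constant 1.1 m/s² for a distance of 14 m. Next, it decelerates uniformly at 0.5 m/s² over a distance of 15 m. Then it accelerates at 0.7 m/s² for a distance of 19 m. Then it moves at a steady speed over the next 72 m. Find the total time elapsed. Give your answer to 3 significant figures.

25.9 s

Phase 1 (decelerating): v₀ = 7.00 m/s, a = -1.1 m/s².
v² = v₀² + 2aΔx = 7.00² + 2·-1.1·14 = 18.2 → v = 4.27 m/s
t = (v − v₀)/a = (4.27 − 7.00)/-1.1 = 2.49 s

Phase 2 (decelerating): v₀ = 4.27 m/s, a = -0.5 m/s².
v² = v₀² + 2aΔx = 4.27² + 2·-0.5·15 = 3.20 → v = 1.79 m/s
t = (v − v₀)/a = (1.79 − 4.27)/-0.5 = 4.95 s

Phase 3 (accelerating): v₀ = 1.79 m/s, a = 0.7 m/s².
v² = v₀² + 2aΔx = 1.79² + 2·0.7·19 = 29.8 → v = 5.46 m/s
t = (v − v₀)/a = (5.46 − 1.79)/0.7 = 5.24 s

Phase 4 (constant speed): v₀ = 5.46 m/s, a = 0 m/s².
Constant speed: t = d/v = 72/5.46 = 13.2 s
Total time = 2.49 + 4.95 + 5.24 + 13.2 = 25.9 s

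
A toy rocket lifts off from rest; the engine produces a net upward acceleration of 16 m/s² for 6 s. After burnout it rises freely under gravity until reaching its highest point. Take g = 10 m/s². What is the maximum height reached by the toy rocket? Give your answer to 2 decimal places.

748.80 m

Phase 1 (powered ascent): v₀ = 0 m/s, a = 16 m/s².
v = v₀ + at = 0 + (16)(6) = 96.0 m/s
Δx = v₀t + ½at² = 0·6 + 0.5·16·6² = 288 m

Phase 2 (coasting upward): v₀ = 96.0 m/s, a = -10 m/s².
v = v₀ + at → t = (0 − 96.0) / -10 = 9.60 s
v² = v₀² + 2aΔx → Δx = (0² − 96.0²)/(2·-10) = 461 m
Maximum height = 288 + 461 = 749 m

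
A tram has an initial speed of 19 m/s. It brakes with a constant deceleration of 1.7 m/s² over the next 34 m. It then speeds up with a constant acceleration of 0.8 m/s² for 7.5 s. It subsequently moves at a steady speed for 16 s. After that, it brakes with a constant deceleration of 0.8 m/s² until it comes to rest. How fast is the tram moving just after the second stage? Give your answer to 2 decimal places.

Phase 1 (decelerating): v₀ = 19.0 m/s, a = -1.7 m/s².
v² = v₀² + 2aΔx = 19.0² + 2·-1.7·34 = 245 → v = 15.7 m/s
t = (v − v₀)/a = (15.7 − 19.0)/-1.7 = 1.96 s

Phase 2 (accelerating): v₀ = 15.7 m/s, a = 0.8 m/s².
v = v₀ + at = 15.7 + (0.8)(7.5) = 21.7 m/s
Δx = v₀t + ½at² = 15.7·7.5 + 0.5·0.8·7.5² = 140 m
Speed at end of phase 2 = 21.7 m/s

21.67 m/s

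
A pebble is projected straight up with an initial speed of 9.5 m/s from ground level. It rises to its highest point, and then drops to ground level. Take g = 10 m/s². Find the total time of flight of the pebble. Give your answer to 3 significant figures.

Phase 1 (rising): v₀ = 9.50 m/s, a = -10 m/s².
v = v₀ + at → t = (0 − 9.50) / -10 = 0.950 s
v² = v₀² + 2aΔx → Δx = (0² − 9.50²)/(2·-10) = 4.51 m

Phase 2 (falling): v₀ = 0 m/s, a = -10 m/s².
Falls 4.51 m from rest: t = √(2·4.51/10) = 0.950 s; v = g·t = 9.50 m/s.
Total time = 0.950 + 0.950 = 1.90 s

1.90 s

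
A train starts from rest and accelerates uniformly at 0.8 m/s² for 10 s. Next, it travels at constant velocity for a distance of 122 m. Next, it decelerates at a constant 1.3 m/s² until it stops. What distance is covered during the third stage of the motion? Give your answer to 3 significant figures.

Phase 1 (accelerating): v₀ = 0 m/s, a = 0.8 m/s².
v = v₀ + at = 0 + (0.8)(10) = 8.00 m/s
Δx = v₀t + ½at² = 0·10 + 0.5·0.8·10² = 40.0 m

Phase 2 (constant speed): v₀ = 8.00 m/s, a = 0 m/s².
Constant speed: t = d/v = 122/8.00 = 15.2 s

Phase 3 (decelerating): v₀ = 8.00 m/s, a = -1.3 m/s².
v = v₀ + at → t = (0 − 8.00) / -1.3 = 6.15 s
v² = v₀² + 2aΔx → Δx = (0² − 8.00²)/(2·-1.3) = 24.6 m
Distance in phase 3 = 24.6 m

24.6 m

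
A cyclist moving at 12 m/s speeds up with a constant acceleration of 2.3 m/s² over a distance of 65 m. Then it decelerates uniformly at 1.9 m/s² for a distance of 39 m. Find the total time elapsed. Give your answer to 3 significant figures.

5.97 s

Phase 1 (accelerating): v₀ = 12.0 m/s, a = 2.3 m/s².
v² = v₀² + 2aΔx = 12.0² + 2·2.3·65 = 443 → v = 21.0 m/s
t = (v − v₀)/a = (21.0 − 12.0)/2.3 = 3.93 s

Phase 2 (decelerating): v₀ = 21.0 m/s, a = -1.9 m/s².
v² = v₀² + 2aΔx = 21.0² + 2·-1.9·39 = 295 → v = 17.2 m/s
t = (v − v₀)/a = (17.2 − 21.0)/-1.9 = 2.04 s
Total time = 3.93 + 2.04 = 5.97 s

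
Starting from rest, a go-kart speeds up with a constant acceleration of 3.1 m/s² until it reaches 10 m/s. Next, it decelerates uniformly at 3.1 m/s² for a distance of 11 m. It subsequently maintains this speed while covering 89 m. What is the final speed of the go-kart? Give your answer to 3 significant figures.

Phase 1 (accelerating): v₀ = 0 m/s, a = 3.1 m/s².
v = v₀ + at → t = (10 − 0) / 3.1 = 3.23 s
v² = v₀² + 2aΔx → Δx = (10² − 0²)/(2·3.1) = 16.1 m

Phase 2 (decelerating): v₀ = 10.0 m/s, a = -3.1 m/s².
v² = v₀² + 2aΔx = 10.0² + 2·-3.1·11 = 31.8 → v = 5.64 m/s
t = (v − v₀)/a = (5.64 − 10.0)/-3.1 = 1.41 s

Phase 3 (constant speed): v₀ = 5.64 m/s, a = 0 m/s².
Constant speed: t = d/v = 89/5.64 = 15.8 s
Final speed = 5.64 m/s

5.64 m/s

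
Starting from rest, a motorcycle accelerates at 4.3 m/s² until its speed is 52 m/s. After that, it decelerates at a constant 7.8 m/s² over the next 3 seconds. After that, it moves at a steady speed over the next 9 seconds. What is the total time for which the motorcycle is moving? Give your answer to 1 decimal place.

24.1 s

Phase 1 (accelerating): v₀ = 0 m/s, a = 4.3 m/s².
v = v₀ + at → t = (52 − 0) / 4.3 = 12.1 s
v² = v₀² + 2aΔx → Δx = (52² − 0²)/(2·4.3) = 314 m

Phase 2 (decelerating): v₀ = 52.0 m/s, a = -7.8 m/s².
v = v₀ + at = 52.0 + (-7.8)(3) = 28.6 m/s
Δx = v₀t + ½at² = 52.0·3 + 0.5·-7.8·3² = 121 m

Phase 3 (constant speed): v₀ = 28.6 m/s, a = 0 m/s².
v = v₀ + at = 28.6 + (0)(9) = 28.6 m/s
Δx = v₀t + ½at² = 28.6·9 + 0.5·0·9² = 257 m
Total time = 12.1 + 3.00 + 9.00 = 24.1 s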